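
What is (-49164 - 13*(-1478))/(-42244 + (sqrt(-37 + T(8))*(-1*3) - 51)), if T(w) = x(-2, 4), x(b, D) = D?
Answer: 57578875/81312151 - 44925*I*sqrt(33)/894433661 ≈ 0.70812 - 0.00028853*I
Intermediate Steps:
T(w) = 4
(-49164 - 13*(-1478))/(-42244 + (sqrt(-37 + T(8))*(-1*3) - 51)) = (-49164 - 13*(-1478))/(-42244 + (sqrt(-37 + 4)*(-1*3) - 51)) = (-49164 + 19214)/(-42244 + (sqrt(-33)*(-3) - 51)) = -29950/(-42244 + ((I*sqrt(33))*(-3) - 51)) = -29950/(-42244 + (-3*I*sqrt(33) - 51)) = -29950/(-42244 + (-51 - 3*I*sqrt(33))) = -29950/(-42295 - 3*I*sqrt(33))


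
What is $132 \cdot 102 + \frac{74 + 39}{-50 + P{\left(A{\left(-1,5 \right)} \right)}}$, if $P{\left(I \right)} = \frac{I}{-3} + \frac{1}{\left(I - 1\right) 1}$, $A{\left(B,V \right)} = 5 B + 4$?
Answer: $\frac{4051986}{301} \approx 13462.0$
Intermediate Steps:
$A{\left(B,V \right)} = 4 + 5 B$
$P{\left(I \right)} = \frac{1}{-1 + I} - \frac{I}{3}$ ($P{\left(I \right)} = I \left(- \frac{1}{3}\right) + \frac{1}{-1 + I} 1 = - \frac{I}{3} + \frac{1}{-1 + I} = \frac{1}{-1 + I} - \frac{I}{3}$)
$132 \cdot 102 + \frac{74 + 39}{-50 + P{\left(A{\left(-1,5 \right)} \right)}} = 132 \cdot 102 + \frac{74 + 39}{-50 + \frac{3 + \left(4 + 5 \left(-1\right)\right) - \left(4 + 5 \left(-1\right)\right)^{2}}{3 \left(-1 + \left(4 + 5 \left(-1\right)\right)\right)}} = 13464 + \frac{113}{-50 + \frac{3 + \left(4 - 5\right) - \left(4 - 5\right)^{2}}{3 \left(-1 + \left(4 - 5\right)\right)}} = 13464 + \frac{113}{-50 + \frac{3 - 1 - \left(-1\right)^{2}}{3 \left(-1 - 1\right)}} = 13464 + \frac{113}{-50 + \frac{3 - 1 - 1}{3 \left(-2\right)}} = 13464 + \frac{113}{-50 + \frac{1}{3} \left(- \frac{1}{2}\right) \left(3 - 1 - 1\right)} = 13464 + \frac{113}{-50 + \frac{1}{3} \left(- \frac{1}{2}\right) 1} = 13464 + \frac{113}{-50 - \frac{1}{6}} = 13464 + \frac{113}{- \frac{301}{6}} = 13464 + 113 \left(- \frac{6}{301}\right) = 13464 - \frac{678}{301} = \frac{4051986}{301}$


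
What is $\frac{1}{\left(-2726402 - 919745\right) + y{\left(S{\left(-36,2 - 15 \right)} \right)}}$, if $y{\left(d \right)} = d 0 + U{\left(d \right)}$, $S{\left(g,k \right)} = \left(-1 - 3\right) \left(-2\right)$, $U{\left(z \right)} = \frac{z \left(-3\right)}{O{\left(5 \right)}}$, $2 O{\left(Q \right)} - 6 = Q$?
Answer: $- \frac{11}{40107665} \approx -2.7426 \cdot 10^{-7}$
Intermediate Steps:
$O{\left(Q \right)} = 3 + \frac{Q}{2}$
$U{\left(z \right)} = - \frac{6 z}{11}$ ($U{\left(z \right)} = \frac{z \left(-3\right)}{3 + \frac{1}{2} \cdot 5} = \frac{\left(-3\right) z}{3 + \frac{5}{2}} = \frac{\left(-3\right) z}{\frac{11}{2}} = - 3 z \frac{2}{11} = - \frac{6 z}{11}$)
$S{\left(g,k \right)} = 8$ ($S{\left(g,k \right)} = \left(-4\right) \left(-2\right) = 8$)
$y{\left(d \right)} = - \frac{6 d}{11}$ ($y{\left(d \right)} = d 0 - \frac{6 d}{11} = 0 - \frac{6 d}{11} = - \frac{6 d}{11}$)
$\frac{1}{\left(-2726402 - 919745\right) + y{\left(S{\left(-36,2 - 15 \right)} \right)}} = \frac{1}{\left(-2726402 - 919745\right) - \frac{48}{11}} = \frac{1}{-3646147 - \frac{48}{11}} = \frac{1}{- \frac{40107665}{11}} = - \frac{11}{40107665}$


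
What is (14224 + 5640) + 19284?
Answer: 39148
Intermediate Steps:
(14224 + 5640) + 19284 = 19864 + 19284 = 39148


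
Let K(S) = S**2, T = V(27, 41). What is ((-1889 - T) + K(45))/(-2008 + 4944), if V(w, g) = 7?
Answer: 129/2936 ≈ 0.043937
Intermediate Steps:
T = 7
((-1889 - T) + K(45))/(-2008 + 4944) = ((-1889 - 1*7) + 45**2)/(-2008 + 4944) = ((-1889 - 7) + 2025)/2936 = (-1896 + 2025)*(1/2936) = 129*(1/2936) = 129/2936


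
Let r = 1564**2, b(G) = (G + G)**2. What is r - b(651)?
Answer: 750892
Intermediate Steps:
b(G) = 4*G**2 (b(G) = (2*G)**2 = 4*G**2)
r = 2446096
r - b(651) = 2446096 - 4*651**2 = 2446096 - 4*423801 = 2446096 - 1*1695204 = 2446096 - 1695204 = 750892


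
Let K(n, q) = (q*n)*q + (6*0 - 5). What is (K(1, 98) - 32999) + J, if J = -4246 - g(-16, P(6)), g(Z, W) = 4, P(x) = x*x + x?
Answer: -27650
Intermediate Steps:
P(x) = x + x**2 (P(x) = x**2 + x = x + x**2)
K(n, q) = -5 + n*q**2 (K(n, q) = (n*q)*q + (0 - 5) = n*q**2 - 5 = -5 + n*q**2)
J = -4250 (J = -4246 - 1*4 = -4246 - 4 = -4250)
(K(1, 98) - 32999) + J = ((-5 + 1*98**2) - 32999) - 4250 = ((-5 + 1*9604) - 32999) - 4250 = ((-5 + 9604) - 32999) - 4250 = (9599 - 32999) - 4250 = -23400 - 4250 = -27650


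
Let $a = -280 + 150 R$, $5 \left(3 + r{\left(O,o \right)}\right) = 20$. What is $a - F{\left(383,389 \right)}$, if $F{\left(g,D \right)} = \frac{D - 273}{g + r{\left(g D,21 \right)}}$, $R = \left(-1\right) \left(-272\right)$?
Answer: $\frac{3889891}{96} \approx 40520.0$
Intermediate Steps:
$r{\left(O,o \right)} = 1$ ($r{\left(O,o \right)} = -3 + \frac{1}{5} \cdot 20 = -3 + 4 = 1$)
$R = 272$
$F{\left(g,D \right)} = \frac{-273 + D}{1 + g}$ ($F{\left(g,D \right)} = \frac{D - 273}{g + 1} = \frac{-273 + D}{1 + g}$)
$a = 40520$ ($a = -280 + 150 \cdot 272 = -280 + 40800 = 40520$)
$a - F{\left(383,389 \right)} = 40520 - \frac{-273 + 389}{1 + 383} = 40520 - \frac{1}{384} \cdot 116 = 40520 - \frac{29}{96} = \frac{3889891}{96}$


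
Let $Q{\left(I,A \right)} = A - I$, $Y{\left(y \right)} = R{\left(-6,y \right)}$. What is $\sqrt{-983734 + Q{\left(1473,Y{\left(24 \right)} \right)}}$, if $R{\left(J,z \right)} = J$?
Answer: $i \sqrt{985213} \approx 992.58 i$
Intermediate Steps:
$Y{\left(y \right)} = -6$
$\sqrt{-983734 + Q{\left(1473,Y{\left(24 \right)} \right)}} = \sqrt{-983734 - 1479} = \sqrt{-985213} = i \sqrt{985213}$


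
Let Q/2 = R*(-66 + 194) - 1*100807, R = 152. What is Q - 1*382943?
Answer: -545645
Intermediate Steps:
Q = -162702 (Q = 2*(152*(-66 + 194) - 1*100807) = 2*(152*128 - 100807) = 2*(19456 - 100807) = 2*(-81351) = -162702)
Q - 1*382943 = -162702 - 1*382943 = -162702 - 382943 = -545645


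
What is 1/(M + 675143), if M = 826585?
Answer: 1/1501728 ≈ 6.6590e-7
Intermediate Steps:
1/(M + 675143) = 1/(826585 + 675143) = 1/1501728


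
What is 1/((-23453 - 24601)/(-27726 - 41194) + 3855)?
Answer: 34460/132867327 ≈ 0.00025936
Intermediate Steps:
1/((-23453 - 24601)/(-27726 - 41194) + 3855) = 1/(-48054/(-68920) + 3855) = 1/(-48054*(-1/68920) + 3855) = 1/(24027/34460 + 3855) = 1/(132867327/34460) = 34460/132867327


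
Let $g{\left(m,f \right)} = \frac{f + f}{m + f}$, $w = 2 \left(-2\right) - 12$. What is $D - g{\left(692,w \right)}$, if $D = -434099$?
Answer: $- \frac{73362723}{169} \approx -4.341 \cdot 10^{5}$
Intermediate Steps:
$w = -16$ ($w = -4 - 12 = -16$)
$g{\left(m,f \right)} = \frac{2 f}{f + m}$
$D - g{\left(692,w \right)} = -434099 - 2 \left(-16\right) \frac{1}{-16 + 692} = -434099 - 2 \left(-16\right) \frac{1}{676} = -434099 - - \frac{8}{169} = -434099 + \frac{8}{169} = - \frac{73362723}{169}$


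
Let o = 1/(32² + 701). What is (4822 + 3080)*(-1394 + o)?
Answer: -6333845466/575 ≈ -1.1015e+7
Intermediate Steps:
o = 1/1725 (o = 1/(1024 + 701) = 1/1725 ≈ 0.00057971)
(4822 + 3080)*(-1394 + o) = (4822 + 3080)*(-1394 + 1/1725) = 7902*(-2404649/1725) = -6333845466/575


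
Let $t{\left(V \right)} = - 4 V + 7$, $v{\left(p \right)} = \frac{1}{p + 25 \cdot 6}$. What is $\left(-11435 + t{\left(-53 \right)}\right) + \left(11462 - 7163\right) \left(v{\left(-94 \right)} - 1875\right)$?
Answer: $- \frac{452018797}{56} \approx -8.0718 \cdot 10^{6}$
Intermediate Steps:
$v{\left(p \right)} = \frac{1}{150 + p}$ ($v{\left(p \right)} = \frac{1}{p + 150} = \frac{1}{150 + p}$)
$t{\left(V \right)} = 7 - 4 V$
$\left(-11435 + t{\left(-53 \right)}\right) + \left(11462 - 7163\right) \left(v{\left(-94 \right)} - 1875\right) = \left(-11435 + \left(7 - -212\right)\right) + \left(11462 - 7163\right) \left(\frac{1}{150 - 94} - 1875\right) = \left(-11435 + \left(7 + 212\right)\right) + 4299 \left(\frac{1}{56} - 1875\right) = \left(-11435 + 219\right) + 4299 \left(\frac{1}{56} - 1875\right) = -11216 + 4299 \left(- \frac{104999}{56}\right) = -11216 - \frac{451390701}{56} = - \frac{452018797}{56}$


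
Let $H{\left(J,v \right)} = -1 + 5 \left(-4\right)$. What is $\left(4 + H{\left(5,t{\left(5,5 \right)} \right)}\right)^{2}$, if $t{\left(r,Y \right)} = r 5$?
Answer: $289$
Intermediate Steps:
$t{\left(r,Y \right)} = 5 r$
$H{\left(J,v \right)} = -21$ ($H{\left(J,v \right)} = -1 - 20 = -21$)
$\left(4 + H{\left(5,t{\left(5,5 \right)} \right)}\right)^{2} = \left(4 - 21\right)^{2} = \left(-17\right)^{2} = 289$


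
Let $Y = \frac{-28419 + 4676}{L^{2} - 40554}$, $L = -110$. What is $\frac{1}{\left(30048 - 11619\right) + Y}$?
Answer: $\frac{28454}{524402509} \approx 5.426 \cdot 10^{-5}$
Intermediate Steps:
$Y = \frac{23743}{28454}$ ($Y = \frac{-28419 + 4676}{\left(-110\right)^{2} - 40554} = - \frac{23743}{12100 - 40554} = - \frac{23743}{-28454} = \left(-23743\right) \left(- \frac{1}{28454}\right) = \frac{23743}{28454} \approx 0.83443$)
$\frac{1}{\left(30048 - 11619\right) + Y} = \frac{1}{\left(30048 - 11619\right) + \frac{23743}{28454}} = \frac{1}{18429 + \frac{23743}{28454}} = \frac{1}{\frac{524402509}{28454}} = \frac{28454}{524402509}$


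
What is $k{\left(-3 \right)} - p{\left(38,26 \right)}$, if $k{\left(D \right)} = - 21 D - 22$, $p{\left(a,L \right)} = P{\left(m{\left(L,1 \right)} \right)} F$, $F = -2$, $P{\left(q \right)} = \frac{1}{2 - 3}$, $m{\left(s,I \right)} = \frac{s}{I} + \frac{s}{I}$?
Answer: $39$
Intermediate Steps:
$m{\left(s,I \right)} = \frac{2 s}{I}$
$P{\left(q \right)} = -1$ ($P{\left(q \right)} = \frac{1}{-1} = -1$)
$p{\left(a,L \right)} = 2$ ($p{\left(a,L \right)} = \left(-1\right) \left(-2\right) = 2$)
$k{\left(D \right)} = -22 - 21 D$
$k{\left(-3 \right)} - p{\left(38,26 \right)} = \left(-22 - -63\right) - 2 = \left(-22 + 63\right) - 2 = 41 - 2 = 39$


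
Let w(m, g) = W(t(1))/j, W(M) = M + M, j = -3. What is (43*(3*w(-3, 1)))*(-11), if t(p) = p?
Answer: 946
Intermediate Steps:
W(M) = 2*M
w(m, g) = -⅔ (w(m, g) = (2*1)/(-3) = 2*(-⅓) = -⅔)
(43*(3*w(-3, 1)))*(-11) = (43*(3*(-⅔)))*(-11) = (43*(-2))*(-11) = -86*(-11) = 946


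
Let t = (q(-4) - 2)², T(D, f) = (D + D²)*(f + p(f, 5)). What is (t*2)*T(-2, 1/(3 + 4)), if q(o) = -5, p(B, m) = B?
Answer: 56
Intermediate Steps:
T(D, f) = 2*f*(D + D²) (T(D, f) = (D + D²)*(f + f) = (D + D²)*(2*f) = 2*f*(D + D²))
t = 49 (t = (-5 - 2)² = (-7)² = 49)
(t*2)*T(-2, 1/(3 + 4)) = (49*2)*(2*(-2)*(1 - 2)/(3 + 4)) = 98*(2*(-2)*(-1)/7) = 98*(2*(-2)*(⅐)*(-1)) = 98*(4/7) = 56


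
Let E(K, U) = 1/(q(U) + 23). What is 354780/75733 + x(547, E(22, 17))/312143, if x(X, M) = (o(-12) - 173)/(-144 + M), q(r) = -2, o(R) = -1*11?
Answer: 334773641403732/71462286550837 ≈ 4.6846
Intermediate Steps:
o(R) = -11
E(K, U) = 1/21 (E(K, U) = 1/(-2 + 23) = 1/21)
x(X, M) = -184/(-144 + M) (x(X, M) = (-11 - 173)/(-144 + M) = -184/(-144 + M))
354780/75733 + x(547, E(22, 17))/312143 = 354780/75733 - 184/(-144 + 1/21)/312143 = 354780*(1/75733) - 184/(-3023/21)*(1/312143) = 354780/75733 - 184*(-21/3023)*(1/312143) = 354780/75733 + (3864/3023)*(1/312143) = 354780/75733 + 3864/943608289 = 334773641403732/71462286550837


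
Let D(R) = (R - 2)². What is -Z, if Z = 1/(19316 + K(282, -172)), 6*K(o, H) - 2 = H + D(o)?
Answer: -3/97063 ≈ -3.0908e-5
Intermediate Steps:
D(R) = (-2 + R)²
K(o, H) = ⅓ + H/6 + (-2 + o)²/6 (K(o, H) = ⅓ + (H + (-2 + o)²)/6 = ⅓ + (H/6 + (-2 + o)²/6) = ⅓ + H/6 + (-2 + o)²/6)
Z = 3/97063 (Z = 1/(19316 + (⅓ + (⅙)*(-172) + (-2 + 282)²/6)) = 1/(19316 + (⅓ - 86/3 + (⅙)*280²)) = 1/(19316 + (⅓ - 86/3 + (⅙)*78400)) = 1/(19316 + (⅓ - 86/3 + 39200/3)) = 1/(19316 + 39115/3) = 1/(97063/3) = 3/97063 ≈ 3.0908e-5)
-Z = -1*3/97063 = -3/97063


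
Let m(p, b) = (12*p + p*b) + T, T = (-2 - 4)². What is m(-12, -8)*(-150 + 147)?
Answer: 36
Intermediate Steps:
T = 36 (T = (-6)² = 36)
m(p, b) = 36 + 12*p + b*p (m(p, b) = (12*p + p*b) + 36 = (12*p + b*p) + 36 = 36 + 12*p + b*p)
m(-12, -8)*(-150 + 147) = (36 + 12*(-12) - 8*(-12))*(-150 + 147) = (36 - 144 + 96)*(-3) = -12*(-3) = 36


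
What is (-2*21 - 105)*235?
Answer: -34545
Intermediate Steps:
(-2*21 - 105)*235 = (-42 - 105)*235 = -147*235 = -34545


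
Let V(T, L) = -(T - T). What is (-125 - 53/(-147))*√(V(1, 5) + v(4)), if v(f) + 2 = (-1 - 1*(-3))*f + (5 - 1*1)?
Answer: -18322*√10/147 ≈ -394.14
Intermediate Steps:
V(T, L) = 0 (V(T, L) = -1*0 = 0)
v(f) = 2 + 2*f (v(f) = -2 + ((-1 - 1*(-3))*f + (5 - 1*1)) = -2 + ((-1 + 3)*f + (5 - 1)) = -2 + (2*f + 4) = -2 + (4 + 2*f) = 2 + 2*f)
(-125 - 53/(-147))*√(V(1, 5) + v(4)) = (-125 - 53/(-147))*√(0 + (2 + 2*4)) = (-125 - 53*(-1/147))*√(0 + (2 + 8)) = (-125 + 53/147)*√(0 + 10) = -18322*√10/147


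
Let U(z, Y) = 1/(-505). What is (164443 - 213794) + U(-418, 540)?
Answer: -24922256/505 ≈ -49351.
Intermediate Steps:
U(z, Y) = -1/505
(164443 - 213794) + U(-418, 540) = (164443 - 213794) - 1/505 = -49351 - 1/505 = -24922256/505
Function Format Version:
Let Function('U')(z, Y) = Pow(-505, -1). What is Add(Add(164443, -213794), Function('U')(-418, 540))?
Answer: Rational(-24922256, 505) ≈ -49351.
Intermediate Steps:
Function('U')(z, Y) = Rational(-1, 505)
Add(Add(164443, -213794), Function('U')(-418, 540)) = Add(Add(164443, -213794), Rational(-1, 505)) = Add(-49351, Rational(-1, 505)) = Rational(-24922256, 505)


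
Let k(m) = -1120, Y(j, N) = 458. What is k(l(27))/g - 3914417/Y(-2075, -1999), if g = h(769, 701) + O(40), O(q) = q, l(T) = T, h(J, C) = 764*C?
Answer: -524144478957/61326658 ≈ -8546.8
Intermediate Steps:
g = 535604 (g = 764*701 + 40 = 535564 + 40 = 535604)
k(l(27))/g - 3914417/Y(-2075, -1999) = -1120/535604 - 3914417/458 = -1120*1/535604 - 3914417*1/458 = -280/133901 - 3914417/458 = -524144478957/61326658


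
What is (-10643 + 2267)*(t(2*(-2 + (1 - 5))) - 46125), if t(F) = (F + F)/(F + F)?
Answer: 386334624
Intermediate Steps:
t(F) = 1 (t(F) = (2*F)/((2*F)) = (2*F)*(1/(2*F)) = 1)
(-10643 + 2267)*(t(2*(-2 + (1 - 5))) - 46125) = (-10643 + 2267)*(1 - 46125) = -8376*(-46124) = 386334624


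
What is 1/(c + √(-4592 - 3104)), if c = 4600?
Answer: 575/2645962 - I*√481/5291924 ≈ 0.00021731 - 4.1444e-6*I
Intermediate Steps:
1/(c + √(-4592 - 3104)) = 1/(4600 + √(-4592 - 3104)) = 1/(4600 + √(-7696)) = 1/(4600 + 4*I*√481)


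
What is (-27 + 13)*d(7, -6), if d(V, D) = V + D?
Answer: -14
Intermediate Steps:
d(V, D) = D + V
(-27 + 13)*d(7, -6) = (-27 + 13)*(-6 + 7) = -14*1 = -14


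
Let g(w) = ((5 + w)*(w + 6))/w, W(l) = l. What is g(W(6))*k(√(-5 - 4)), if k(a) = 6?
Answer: 132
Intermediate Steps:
g(w) = (5 + w)*(6 + w)/w (g(w) = ((5 + w)*(6 + w))/w = (5 + w)*(6 + w)/w)
g(W(6))*k(√(-5 - 4)) = (11 + 6 + 30/6)*6 = (11 + 6 + 30*(⅙))*6 = (11 + 6 + 5)*6 = 22*6 = 132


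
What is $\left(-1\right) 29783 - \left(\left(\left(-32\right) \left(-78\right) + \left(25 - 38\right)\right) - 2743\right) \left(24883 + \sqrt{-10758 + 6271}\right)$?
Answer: $6439797 + 260 i \sqrt{4487} \approx 6.4398 \cdot 10^{6} + 17416.0 i$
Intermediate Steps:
$\left(-1\right) 29783 - \left(\left(\left(-32\right) \left(-78\right) + \left(25 - 38\right)\right) - 2743\right) \left(24883 + \sqrt{-10758 + 6271}\right) = -29783 - \left(\left(2496 - 13\right) - 2743\right) \left(24883 + \sqrt{-4487}\right) = -29783 - \left(2483 - 2743\right) \left(24883 + i \sqrt{4487}\right) = -29783 - - 260 \left(24883 + i \sqrt{4487}\right) = -29783 - \left(-6469580 - 260 i \sqrt{4487}\right) = -29783 + \left(6469580 + 260 i \sqrt{4487}\right) = 6439797 + 260 i \sqrt{4487}$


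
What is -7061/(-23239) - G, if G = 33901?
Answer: -787818278/23239 ≈ -33901.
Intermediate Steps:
-7061/(-23239) - G = -7061/(-23239) - 1*33901 = -7061*(-1/23239) - 33901 = 7061/23239 - 33901 = -787818278/23239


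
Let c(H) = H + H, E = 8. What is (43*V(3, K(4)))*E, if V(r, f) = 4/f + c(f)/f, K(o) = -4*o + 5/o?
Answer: 35088/59 ≈ 594.71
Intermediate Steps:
c(H) = 2*H
V(r, f) = 2 + 4/f (V(r, f) = 4/f + (2*f)/f = 4/f + 2 = 2 + 4/f)
(43*V(3, K(4)))*E = (43*(2 + 4/(-4*4 + 5/4)))*8 = (43*(2 + 4/(-16 + 5*(¼))))*8 = (43*(2 + 4/(-16 + 5/4)))*8 = (43*(2 + 4/(-59/4)))*8 = (43*(2 + 4*(-4/59)))*8 = (43*(2 - 16/59))*8 = (43*(102/59))*8 = (4386/59)*8 = 35088/59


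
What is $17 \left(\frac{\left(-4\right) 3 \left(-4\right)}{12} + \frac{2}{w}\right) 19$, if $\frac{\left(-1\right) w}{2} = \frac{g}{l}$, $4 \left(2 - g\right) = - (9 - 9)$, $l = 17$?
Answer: $- \frac{2907}{2} \approx -1453.5$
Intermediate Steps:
$g = 2$ ($g = 2 - \frac{\left(-1\right) \left(9 - 9\right)}{4} = 2 - \frac{\left(-1\right) 0}{4} = 2 - 0 = 2 + 0 = 2$)
$w = - \frac{4}{17}$ ($w = - 2 \cdot \frac{2}{17} = - 2 \cdot 2 \cdot \frac{1}{17} = \left(-2\right) \frac{2}{17} = - \frac{4}{17} \approx -0.23529$)
$17 \left(\frac{\left(-4\right) 3 \left(-4\right)}{12} + \frac{2}{w}\right) 19 = 17 \left(\frac{\left(-4\right) 3 \left(-4\right)}{12} + \frac{2}{- \frac{4}{17}}\right) 19 = 17 \left(\left(-12\right) \left(-4\right) \frac{1}{12} + 2 \left(- \frac{17}{4}\right)\right) 19 = 17 \left(48 \cdot \frac{1}{12} - \frac{17}{2}\right) 19 = 17 \left(4 - \frac{17}{2}\right) 19 = 17 \left(- \frac{9}{2}\right) 19 = \left(- \frac{153}{2}\right) 19 = - \frac{2907}{2}$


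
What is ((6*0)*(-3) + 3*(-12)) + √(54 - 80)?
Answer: -36 + I*√26 ≈ -36.0 + 5.099*I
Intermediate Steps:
((6*0)*(-3) + 3*(-12)) + √(54 - 80) = (0*(-3) - 36) + √(-26) = (0 - 36) + I*√26 = -36 + I*√26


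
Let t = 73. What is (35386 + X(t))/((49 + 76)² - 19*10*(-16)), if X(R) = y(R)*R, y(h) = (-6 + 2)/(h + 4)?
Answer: 544886/287441 ≈ 1.8956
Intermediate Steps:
y(h) = -4/(4 + h)
X(R) = -4*R/(4 + R) (X(R) = (-4/(4 + R))*R = -4*R/(4 + R))
(35386 + X(t))/((49 + 76)² - 19*10*(-16)) = (35386 - 4*73/(4 + 73))/((49 + 76)² - 19*10*(-16)) = (35386 - 4*73/77)/(125² - 190*(-16)) = (35386 - 4*73*1/77)/(15625 + 3040) = (35386 - 292/77)/18665 = (2724430/77)*(1/18665) = 544886/287441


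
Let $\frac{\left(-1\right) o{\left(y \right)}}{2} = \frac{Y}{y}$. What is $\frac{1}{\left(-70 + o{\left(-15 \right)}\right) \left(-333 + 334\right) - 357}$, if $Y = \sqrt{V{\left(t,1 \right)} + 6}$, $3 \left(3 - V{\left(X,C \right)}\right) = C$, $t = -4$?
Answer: $- \frac{288225}{123071971} - \frac{30 \sqrt{78}}{123071971} \approx -0.0023441$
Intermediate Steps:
$V{\left(X,C \right)} = 3 - \frac{C}{3}$
$Y = \frac{\sqrt{78}}{3}$ ($Y = \sqrt{\left(3 - \frac{1}{3}\right) + 6} = \sqrt{\frac{8}{3} + 6} = \sqrt{\frac{26}{3}} = \frac{\sqrt{78}}{3} \approx 2.9439$)
$o{\left(y \right)} = - \frac{2 \sqrt{78}}{3 y}$ ($o{\left(y \right)} = - 2 \frac{\frac{1}{3} \sqrt{78}}{y} = - 2 \frac{\sqrt{78}}{3 y} = - \frac{2 \sqrt{78}}{3 y}$)
$\frac{1}{\left(-70 + o{\left(-15 \right)}\right) \left(-333 + 334\right) - 357} = \frac{1}{\left(-70 - \frac{2 \sqrt{78}}{3 \left(-15\right)}\right) \left(-333 + 334\right) - 357} = \frac{1}{\left(-70 - \frac{2}{3} \sqrt{78} \left(- \frac{1}{15}\right)\right) 1 - 357} = \frac{1}{\left(-70 + \frac{2 \sqrt{78}}{45}\right) 1 - 357} = \frac{1}{\left(-70 + \frac{2 \sqrt{78}}{45}\right) - 357} = \frac{1}{-427 + \frac{2 \sqrt{78}}{45}}$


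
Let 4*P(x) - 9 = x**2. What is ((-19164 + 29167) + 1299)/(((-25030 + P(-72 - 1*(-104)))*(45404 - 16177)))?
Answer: -45208/2896015749 ≈ -1.5610e-5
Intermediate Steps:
P(x) = 9/4 + x**2/4
((-19164 + 29167) + 1299)/(((-25030 + P(-72 - 1*(-104)))*(45404 - 16177))) = ((-19164 + 29167) + 1299)/(((-25030 + (9/4 + (-72 - 1*(-104))**2/4))*(45404 - 16177))) = (10003 + 1299)/(((-25030 + (9/4 + (-72 + 104)**2/4))*29227)) = 11302/(((-25030 + (9/4 + (1/4)*32**2))*29227)) = 11302/(((-25030 + (9/4 + (1/4)*1024))*29227)) = 11302/(((-25030 + (9/4 + 256))*29227)) = 11302/(((-25030 + 1033/4)*29227)) = 11302/((-99087/4*29227)) = 11302/(-2896015749/4) = 11302*(-4/2896015749) = -45208/2896015749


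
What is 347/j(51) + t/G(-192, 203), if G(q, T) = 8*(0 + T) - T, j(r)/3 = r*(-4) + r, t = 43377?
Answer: 19416956/652239 ≈ 29.770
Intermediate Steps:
j(r) = -9*r (j(r) = 3*(r*(-4) + r) = 3*(-4*r + r) = 3*(-3*r) = -9*r)
G(q, T) = 7*T (G(q, T) = 8*T - T = 7*T)
347/j(51) + t/G(-192, 203) = 347/((-9*51)) + 43377/((7*203)) = 347/(-459) + 43377/1421 = 347*(-1/459) + 43377*(1/1421) = -347/459 + 43377/1421 = 19416956/652239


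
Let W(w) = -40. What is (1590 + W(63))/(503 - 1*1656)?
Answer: -1550/1153 ≈ -1.3443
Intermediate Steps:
(1590 + W(63))/(503 - 1*1656) = (1590 - 40)/(503 - 1*1656) = 1550/(503 - 1656) = 1550/(-1153) = 1550*(-1/1153) = -1550/1153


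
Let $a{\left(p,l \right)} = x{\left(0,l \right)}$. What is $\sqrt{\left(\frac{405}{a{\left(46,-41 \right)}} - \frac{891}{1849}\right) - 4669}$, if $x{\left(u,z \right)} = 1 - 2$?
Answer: $\frac{i \sqrt{9382717}}{43} \approx 71.235 i$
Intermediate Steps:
$x{\left(u,z \right)} = -1$
$a{\left(p,l \right)} = -1$
$\sqrt{\left(\frac{405}{a{\left(46,-41 \right)}} - \frac{891}{1849}\right) - 4669} = \sqrt{\left(\frac{405}{-1} - \frac{891}{1849}\right) - 4669} = \sqrt{\left(405 \left(-1\right) - \frac{891}{1849}\right) - 4669} = \sqrt{\left(-405 - \frac{891}{1849}\right) - 4669} = \sqrt{- \frac{749736}{1849} - 4669} = \sqrt{- \frac{9382717}{1849}} = \frac{i \sqrt{9382717}}{43}$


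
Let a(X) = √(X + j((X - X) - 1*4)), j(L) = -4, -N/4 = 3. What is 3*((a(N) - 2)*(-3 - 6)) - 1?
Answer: 53 - 108*I ≈ 53.0 - 108.0*I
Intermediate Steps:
N = -12 (N = -4*3 = -12)
a(X) = √(-4 + X) (a(X) = √(X - 4) = √(-4 + X))
3*((a(N) - 2)*(-3 - 6)) - 1 = 3*((√(-4 - 12) - 2)*(-3 - 6)) - 1 = 3*((√(-16) - 2)*(-9)) - 1 = 3*((4*I - 2)*(-9)) - 1 = 3*((-2 + 4*I)*(-9)) - 1 = 3*(18 - 36*I) - 1 = (54 - 108*I) - 1 = 53 - 108*I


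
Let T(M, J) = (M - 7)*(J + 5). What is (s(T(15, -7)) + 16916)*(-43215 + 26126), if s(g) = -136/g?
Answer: -578445561/2 ≈ -2.8922e+8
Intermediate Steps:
T(M, J) = (-7 + M)*(5 + J)
(s(T(15, -7)) + 16916)*(-43215 + 26126) = (-136/(-35 - 7*(-7) + 5*15 - 7*15) + 16916)*(-43215 + 26126) = (-136/(-35 + 49 + 75 - 105) + 16916)*(-17089) = (-136/(-16) + 16916)*(-17089) = (-136*(-1/16) + 16916)*(-17089) = (17/2 + 16916)*(-17089) = (33849/2)*(-17089) = -578445561/2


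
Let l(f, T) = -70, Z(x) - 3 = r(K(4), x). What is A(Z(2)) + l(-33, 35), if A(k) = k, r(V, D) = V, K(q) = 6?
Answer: -61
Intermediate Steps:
Z(x) = 9 (Z(x) = 3 + 6 = 9)
A(Z(2)) + l(-33, 35) = 9 - 70 = -61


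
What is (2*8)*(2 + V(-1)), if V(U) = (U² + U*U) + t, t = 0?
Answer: 64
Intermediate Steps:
V(U) = 2*U² (V(U) = (U² + U*U) + 0 = (U² + U²) + 0 = 2*U² + 0 = 2*U²)
(2*8)*(2 + V(-1)) = (2*8)*(2 + 2*(-1)²) = 16*(2 + 2*1) = 16*(2 + 2) = 16*4 = 64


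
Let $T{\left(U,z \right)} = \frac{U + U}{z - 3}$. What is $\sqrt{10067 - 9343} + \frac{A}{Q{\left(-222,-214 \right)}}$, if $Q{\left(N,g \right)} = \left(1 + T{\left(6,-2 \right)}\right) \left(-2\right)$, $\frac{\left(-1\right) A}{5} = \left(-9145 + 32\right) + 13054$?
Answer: $- \frac{14075}{2} + 2 \sqrt{181} \approx -7010.6$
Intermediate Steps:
$T{\left(U,z \right)} = \frac{2 U}{-3 + z}$
$A = -19705$ ($A = - 5 \left(\left(-9145 + 32\right) + 13054\right) = - 5 \left(-9113 + 13054\right) = \left(-5\right) 3941 = -19705$)
$Q{\left(N,g \right)} = \frac{14}{5}$ ($Q{\left(N,g \right)} = \left(1 + 2 \cdot 6 \frac{1}{-3 - 2}\right) \left(-2\right) = \left(1 + 2 \cdot 6 \frac{1}{-5}\right) \left(-2\right) = \left(1 + 2 \cdot 6 \left(- \frac{1}{5}\right)\right) \left(-2\right) = \left(1 - \frac{12}{5}\right) \left(-2\right) = \left(- \frac{7}{5}\right) \left(-2\right) = \frac{14}{5}$)
$\sqrt{10067 - 9343} + \frac{A}{Q{\left(-222,-214 \right)}} = \sqrt{10067 - 9343} - \frac{19705}{\frac{14}{5}} = \sqrt{724} - \frac{14075}{2} = 2 \sqrt{181} - \frac{14075}{2} = - \frac{14075}{2} + 2 \sqrt{181}$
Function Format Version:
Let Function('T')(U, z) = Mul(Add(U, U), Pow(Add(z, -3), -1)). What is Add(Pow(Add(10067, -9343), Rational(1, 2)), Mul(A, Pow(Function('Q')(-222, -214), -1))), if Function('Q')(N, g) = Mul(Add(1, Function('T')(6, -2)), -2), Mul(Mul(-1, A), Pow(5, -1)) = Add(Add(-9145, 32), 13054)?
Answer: Add(Rational(-14075, 2), Mul(2, Pow(181, Rational(1, 2)))) ≈ -7010.6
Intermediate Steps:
Function('T')(U, z) = Mul(2, U, Pow(Add(-3, z), -1)) (Function('T')(U, z) = Mul(Mul(2, U), Pow(Add(-3, z), -1)) = Mul(2, U, Pow(Add(-3, z), -1)))
A = -19705 (A = Mul(-5, Add(Add(-9145, 32), 13054)) = Mul(-5, Add(-9113, 13054)) = Mul(-5, 3941) = -19705)
Function('Q')(N, g) = Rational(14, 5) (Function('Q')(N, g) = Mul(Add(1, Mul(2, 6, Pow(Add(-3, -2), -1))), -2) = Mul(Add(1, Mul(2, 6, Pow(-5, -1))), -2) = Mul(Add(1, Mul(2, 6, Rational(-1, 5))), -2) = Mul(Add(1, Rational(-12, 5)), -2) = Mul(Rational(-7, 5), -2) = Rational(14, 5))
Add(Pow(Add(10067, -9343), Rational(1, 2)), Mul(A, Pow(Function('Q')(-222, -214), -1))) = Add(Pow(Add(10067, -9343), Rational(1, 2)), Mul(-19705, Pow(Rational(14, 5), -1))) = Add(Pow(724, Rational(1, 2)), Mul(-19705, Rational(5, 14))) = Add(Mul(2, Pow(181, Rational(1, 2))), Rational(-14075, 2)) = Add(Rational(-14075, 2), Mul(2, Pow(181, Rational(1, 2))))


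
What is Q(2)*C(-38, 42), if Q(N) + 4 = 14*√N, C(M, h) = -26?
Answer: 104 - 364*√2 ≈ -410.77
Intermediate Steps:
Q(N) = -4 + 14*√N
Q(2)*C(-38, 42) = (-4 + 14*√2)*(-26) = 104 - 364*√2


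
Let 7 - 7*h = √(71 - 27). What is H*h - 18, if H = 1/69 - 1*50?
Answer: -4691/69 + 6898*√11/483 ≈ -20.619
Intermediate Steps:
h = 1 - 2*√11/7 (h = 1 - √(71 - 27)/7 = 1 - 2*√11/7 ≈ 0.052393)
H = -3449/69 (H = 1/69 - 50 = -3449/69 ≈ -49.985)
H*h - 18 = -3449*(1 - 2*√11/7)/69 - 18 = (-3449/69 + 6898*√11/483) - 18 = -4691/69 + 6898*√11/483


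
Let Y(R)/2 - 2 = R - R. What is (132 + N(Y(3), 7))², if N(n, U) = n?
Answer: 18496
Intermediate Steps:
Y(R) = 4 (Y(R) = 4 + 2*(R - R) = 4 + 2*0 = 4 + 0 = 4)
(132 + N(Y(3), 7))² = (132 + 4)² = 136² = 18496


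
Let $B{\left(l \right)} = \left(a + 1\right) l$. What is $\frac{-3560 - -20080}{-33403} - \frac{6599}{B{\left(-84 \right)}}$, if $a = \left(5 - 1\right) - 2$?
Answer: $\frac{216263357}{8417556} \approx 25.692$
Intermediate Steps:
$a = 2$ ($a = 4 - 2 = 2$)
$B{\left(l \right)} = 3 l$ ($B{\left(l \right)} = \left(2 + 1\right) l = 3 l$)
$\frac{-3560 - -20080}{-33403} - \frac{6599}{B{\left(-84 \right)}} = \frac{-3560 - -20080}{-33403} - \frac{6599}{3 \left(-84\right)} = \left(-3560 + 20080\right) \left(- \frac{1}{33403}\right) - \frac{6599}{-252} = 16520 \left(- \frac{1}{33403}\right) - - \frac{6599}{252} = - \frac{16520}{33403} + \frac{6599}{252} = \frac{216263357}{8417556}$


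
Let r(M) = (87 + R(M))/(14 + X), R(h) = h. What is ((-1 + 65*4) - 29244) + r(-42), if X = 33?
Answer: -1362250/47 ≈ -28984.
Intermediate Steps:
r(M) = 87/47 + M/47 (r(M) = (87 + M)/(14 + 33) = (87 + M)/47 = (87 + M)*(1/47) = 87/47 + M/47)
((-1 + 65*4) - 29244) + r(-42) = ((-1 + 65*4) - 29244) + (87/47 + (1/47)*(-42)) = ((-1 + 260) - 29244) + (87/47 - 42/47) = (259 - 29244) + 45/47 = -28985 + 45/47 = -1362250/47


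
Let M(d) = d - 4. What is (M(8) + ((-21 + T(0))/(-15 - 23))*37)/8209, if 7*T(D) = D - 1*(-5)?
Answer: 3159/1091797 ≈ 0.0028934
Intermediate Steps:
T(D) = 5/7 + D/7 (T(D) = (D - 1*(-5))/7 = (D + 5)/7 = (5 + D)/7 = 5/7 + D/7)
M(d) = -4 + d
(M(8) + ((-21 + T(0))/(-15 - 23))*37)/8209 = ((-4 + 8) + ((-21 + (5/7 + (⅐)*0))/(-15 - 23))*37)/8209 = (4 + ((-21 + (5/7 + 0))/(-38))*37)*(1/8209) = (4 + ((-21 + 5/7)*(-1/38))*37)*(1/8209) = (4 - 142/7*(-1/38)*37)*(1/8209) = (4 + (71/133)*37)*(1/8209) = (4 + 2627/133)*(1/8209) = (3159/133)*(1/8209) = 3159/1091797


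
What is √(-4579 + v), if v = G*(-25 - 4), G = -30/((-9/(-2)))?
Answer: I*√39471/3 ≈ 66.224*I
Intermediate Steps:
G = -20/3 (G = -30/((-9*(-½))) = -30/9/2 = -30*2/9 = -20/3 ≈ -6.6667)
v = 580/3 (v = -20*(-25 - 4)/3 = -20/3*(-29) = 580/3 ≈ 193.33)
√(-4579 + v) = √(-4579 + 580/3) = √(-13157/3) = I*√39471/3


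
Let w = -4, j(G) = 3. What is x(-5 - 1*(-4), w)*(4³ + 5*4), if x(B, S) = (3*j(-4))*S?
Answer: -3024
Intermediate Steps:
x(B, S) = 9*S (x(B, S) = (3*3)*S = 9*S)
x(-5 - 1*(-4), w)*(4³ + 5*4) = (9*(-4))*(4³ + 5*4) = -36*(64 + 20) = -36*84 = -3024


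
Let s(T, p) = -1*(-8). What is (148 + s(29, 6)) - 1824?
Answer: -1668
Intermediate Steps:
s(T, p) = 8
(148 + s(29, 6)) - 1824 = (148 + 8) - 1824 = 156 - 1824 = -1668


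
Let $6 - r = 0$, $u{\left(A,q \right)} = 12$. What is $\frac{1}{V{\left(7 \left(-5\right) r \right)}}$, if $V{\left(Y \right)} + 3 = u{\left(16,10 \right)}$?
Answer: $\frac{1}{9} \approx 0.11111$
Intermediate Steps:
$r = 6$ ($r = 6 - 0 = 6 + 0 = 6$)
$V{\left(Y \right)} = 9$ ($V{\left(Y \right)} = -3 + 12 = 9$)
$\frac{1}{V{\left(7 \left(-5\right) r \right)}} = \frac{1}{9}$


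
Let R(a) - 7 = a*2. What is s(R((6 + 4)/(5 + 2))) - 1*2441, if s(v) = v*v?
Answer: -114848/49 ≈ -2343.8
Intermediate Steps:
R(a) = 7 + 2*a (R(a) = 7 + a*2 = 7 + 2*a)
s(v) = v**2
s(R((6 + 4)/(5 + 2))) - 1*2441 = (7 + 2*((6 + 4)/(5 + 2)))**2 - 1*2441 = (7 + 2*(10/7))**2 - 2441 = (7 + 20/7)**2 - 2441 = (69/7)**2 - 2441 = 4761/49 - 2441 = -114848/49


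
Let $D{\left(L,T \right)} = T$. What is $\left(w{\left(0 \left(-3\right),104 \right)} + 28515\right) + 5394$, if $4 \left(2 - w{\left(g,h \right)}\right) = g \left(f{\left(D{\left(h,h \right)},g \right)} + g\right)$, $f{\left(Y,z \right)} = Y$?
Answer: $33911$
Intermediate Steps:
$w{\left(g,h \right)} = 2 - \frac{g \left(g + h\right)}{4}$ ($w{\left(g,h \right)} = 2 - \frac{g \left(h + g\right)}{4} = 2 - \frac{g \left(g + h\right)}{4}$)
$\left(w{\left(0 \left(-3\right),104 \right)} + 28515\right) + 5394 = \left(\left(2 - \frac{\left(0 \left(-3\right)\right)^{2}}{4} - \frac{1}{4} \cdot 0 \left(-3\right) 104\right) + 28515\right) + 5394 = \left(\left(2 - \frac{0^{2}}{4} - 0 \cdot 104\right) + 28515\right) + 5394 = \left(\left(2 - 0 + 0\right) + 28515\right) + 5394 = \left(\left(2 + 0 + 0\right) + 28515\right) + 5394 = \left(2 + 28515\right) + 5394 = 28517 + 5394 = 33911$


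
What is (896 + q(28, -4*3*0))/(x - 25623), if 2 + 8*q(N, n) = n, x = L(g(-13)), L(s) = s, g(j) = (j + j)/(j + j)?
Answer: -3583/102488 ≈ -0.034960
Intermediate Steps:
g(j) = 1 (g(j) = (2*j)/((2*j)) = (2*j)*(1/(2*j)) = 1)
x = 1
q(N, n) = -¼ + n/8
(896 + q(28, -4*3*0))/(x - 25623) = (896 + (-¼ + (-4*3*0)/8))/(1 - 25623) = (896 + (-¼ + (-12*0)/8))/(-25622) = (896 + (-¼ + (⅛)*0))*(-1/25622) = (896 + (-¼ + 0))*(-1/25622) = (896 - ¼)*(-1/25622) = (3583/4)*(-1/25622) = -3583/102488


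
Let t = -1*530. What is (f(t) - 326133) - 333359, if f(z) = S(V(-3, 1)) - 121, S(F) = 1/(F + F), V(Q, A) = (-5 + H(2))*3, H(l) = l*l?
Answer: -3957679/6 ≈ -6.5961e+5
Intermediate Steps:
H(l) = l**2
t = -530
V(Q, A) = -3 (V(Q, A) = (-5 + 2**2)*3 = (-5 + 4)*3 = -1*3 = -3)
S(F) = 1/(2*F)
f(z) = -727/6 (f(z) = (1/2)/(-3) - 121 = (1/2)*(-1/3) - 121 = -1/6 - 121 = -727/6)
(f(t) - 326133) - 333359 = (-727/6 - 326133) - 333359 = -1957525/6 - 333359 = -3957679/6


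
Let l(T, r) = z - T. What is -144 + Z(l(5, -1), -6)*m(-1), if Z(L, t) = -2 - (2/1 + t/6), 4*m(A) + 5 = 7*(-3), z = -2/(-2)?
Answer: -249/2 ≈ -124.50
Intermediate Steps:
z = 1 (z = -2*(-½) = 1)
l(T, r) = 1 - T
m(A) = -13/2 (m(A) = -5/4 + (7*(-3))/4 = -5/4 + (¼)*(-21) = -5/4 - 21/4 = -13/2)
Z(L, t) = -4 - t/6 (Z(L, t) = -2 - (2*1 + t*(⅙)) = -2 - (2 + t/6) = -2 + (-2 - t/6) = -4 - t/6)
-144 + Z(l(5, -1), -6)*m(-1) = -144 + (-4 - ⅙*(-6))*(-13/2) = -144 + (-4 + 1)*(-13/2) = -144 - 3*(-13/2) = -144 + 39/2 = -249/2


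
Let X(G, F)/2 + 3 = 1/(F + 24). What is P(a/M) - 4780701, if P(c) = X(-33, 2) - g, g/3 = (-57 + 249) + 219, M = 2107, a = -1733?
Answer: -62165219/13 ≈ -4.7819e+6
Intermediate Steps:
X(G, F) = -6 + 2/(24 + F) (X(G, F) = -6 + 2/(F + 24) = -6 + 2/(24 + F))
g = 1233 (g = 3*((-57 + 249) + 219) = 3*(192 + 219) = 3*411 = 1233)
P(c) = -16106/13 (P(c) = 2*(-71 - 3*2)/(24 + 2) - 1*1233 = 2*(-71 - 6)/26 - 1233 = 2*(1/26)*(-77) - 1233 = -77/13 - 1233 = -16106/13)
P(a/M) - 4780701 = -16106/13 - 4780701 = -62165219/13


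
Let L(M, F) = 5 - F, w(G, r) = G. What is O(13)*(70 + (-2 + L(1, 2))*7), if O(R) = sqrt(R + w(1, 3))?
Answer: 77*sqrt(14) ≈ 288.11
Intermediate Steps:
O(R) = sqrt(1 + R) (O(R) = sqrt(R + 1) = sqrt(1 + R))
O(13)*(70 + (-2 + L(1, 2))*7) = sqrt(1 + 13)*(70 + (-2 + (5 - 1*2))*7) = sqrt(14)*(70 + (-2 + (5 - 2))*7) = sqrt(14)*(70 + (-2 + 3)*7) = sqrt(14)*(70 + 1*7) = sqrt(14)*(70 + 7) = sqrt(14)*77 = 77*sqrt(14)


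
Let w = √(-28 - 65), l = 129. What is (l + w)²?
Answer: (129 + I*√93)² ≈ 16548.0 + 2488.1*I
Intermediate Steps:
w = I*√93 (w = √(-93) = I*√93 ≈ 9.6436*I)
(l + w)² = (129 + I*√93)²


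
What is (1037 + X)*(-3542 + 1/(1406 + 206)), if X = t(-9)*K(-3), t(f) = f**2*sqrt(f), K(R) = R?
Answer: -5920962011/1612 + 4162373487*I/1612 ≈ -3.6731e+6 + 2.5821e+6*I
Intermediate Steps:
t(f) = f**(5/2)
X = -729*I (X = (-9)**(5/2)*(-3) = (243*I)*(-3) = -729*I ≈ -729.0*I)
(1037 + X)*(-3542 + 1/(1406 + 206)) = (1037 - 729*I)*(-3542 + 1/(1406 + 206)) = (1037 - 729*I)*(-3542 + 1/1612) = (1037 - 729*I)*(-5709703/1612) = -5920962011/1612 + 4162373487*I/1612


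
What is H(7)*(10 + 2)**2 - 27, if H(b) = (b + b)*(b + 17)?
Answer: 48357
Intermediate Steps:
H(b) = 2*b*(17 + b) (H(b) = (2*b)*(17 + b) = 2*b*(17 + b))
H(7)*(10 + 2)**2 - 27 = (2*7*(17 + 7))*(10 + 2)**2 - 27 = (2*7*24)*12**2 - 27 = 336*144 - 27 = 48384 - 27 = 48357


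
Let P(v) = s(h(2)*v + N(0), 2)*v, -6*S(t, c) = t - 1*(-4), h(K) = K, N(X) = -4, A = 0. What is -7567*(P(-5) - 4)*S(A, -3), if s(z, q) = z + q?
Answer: 847504/3 ≈ 2.8250e+5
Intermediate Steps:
s(z, q) = q + z
S(t, c) = -⅔ - t/6 (S(t, c) = -(t - 1*(-4))/6 = -(t + 4)/6 = -(4 + t)/6 = -⅔ - t/6)
P(v) = v*(-2 + 2*v) (P(v) = (2 + (2*v - 4))*v = (2 + (-4 + 2*v))*v = (-2 + 2*v)*v = v*(-2 + 2*v))
-7567*(P(-5) - 4)*S(A, -3) = -7567*(2*(-5)*(-1 - 5) - 4)*(-⅔ - ⅙*0) = -7567*(2*(-5)*(-6) - 4)*(-⅔ + 0) = -7567*(60 - 4)*(-2)/3 = -423752*(-2)/3 = -7567*(-112/3) = 847504/3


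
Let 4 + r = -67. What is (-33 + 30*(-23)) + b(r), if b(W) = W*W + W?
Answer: 4247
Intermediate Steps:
r = -71 (r = -4 - 67 = -71)
b(W) = W + W² (b(W) = W² + W = W + W²)
(-33 + 30*(-23)) + b(r) = (-33 + 30*(-23)) - 71*(1 - 71) = (-33 - 690) - 71*(-70) = -723 + 4970 = 4247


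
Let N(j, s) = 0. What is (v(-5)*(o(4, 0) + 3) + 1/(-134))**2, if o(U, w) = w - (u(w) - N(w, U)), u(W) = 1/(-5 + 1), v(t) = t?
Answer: 18983449/71824 ≈ 264.31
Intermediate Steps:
u(W) = -1/4 (u(W) = 1/(-4) = -1/4)
o(U, w) = 1/4 + w (o(U, w) = w - (-1/4 - 1*0) = w - (-1/4 + 0) = w - 1*(-1/4) = w + 1/4 = 1/4 + w)
(v(-5)*(o(4, 0) + 3) + 1/(-134))**2 = (-5*((1/4 + 0) + 3) + 1/(-134))**2 = (-5*(1/4 + 3) - 1/134)**2 = (-5*13/4 - 1/134)**2 = (-65/4 - 1/134)**2 = (-4357/268)**2 = 18983449/71824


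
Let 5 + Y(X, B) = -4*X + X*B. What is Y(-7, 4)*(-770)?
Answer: 3850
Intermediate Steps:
Y(X, B) = -5 - 4*X + B*X (Y(X, B) = -5 + (-4*X + X*B) = -5 + (-4*X + B*X) = -5 - 4*X + B*X)
Y(-7, 4)*(-770) = (-5 - 4*(-7) + 4*(-7))*(-770) = (-5 + 28 - 28)*(-770) = -5*(-770) = 3850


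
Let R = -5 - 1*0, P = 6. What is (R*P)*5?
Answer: -150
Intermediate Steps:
R = -5 (R = -5 + 0 = -5)
(R*P)*5 = -5*6*5 = -30*5 = -150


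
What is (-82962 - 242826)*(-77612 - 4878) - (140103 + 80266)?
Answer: 26874031751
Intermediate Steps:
(-82962 - 242826)*(-77612 - 4878) - (140103 + 80266) = -325788*(-82490) - 1*220369 = 26874252120 - 220369 = 26874031751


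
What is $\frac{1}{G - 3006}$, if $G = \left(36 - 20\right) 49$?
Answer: $- \frac{1}{2222} \approx -0.00045004$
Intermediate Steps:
$G = 784$ ($G = 16 \cdot 49 = 784$)
$\frac{1}{G - 3006} = \frac{1}{784 - 3006} = \frac{1}{-2222} = - \frac{1}{2222}$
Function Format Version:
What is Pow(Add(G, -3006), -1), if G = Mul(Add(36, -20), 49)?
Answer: Rational(-1, 2222) ≈ -0.00045004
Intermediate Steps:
G = 784 (G = Mul(16, 49) = 784)
Pow(Add(G, -3006), -1) = Pow(Add(784, -3006), -1) = Pow(-2222, -1) = Rational(-1, 2222)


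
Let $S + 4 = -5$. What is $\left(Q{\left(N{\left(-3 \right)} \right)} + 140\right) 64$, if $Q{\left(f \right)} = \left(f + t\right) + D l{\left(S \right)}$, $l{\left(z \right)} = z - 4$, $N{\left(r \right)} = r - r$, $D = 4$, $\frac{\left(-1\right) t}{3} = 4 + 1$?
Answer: $4672$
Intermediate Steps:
$S = -9$ ($S = -4 - 5 = -9$)
$t = -15$ ($t = - 3 \left(4 + 1\right) = \left(-3\right) 5 = -15$)
$N{\left(r \right)} = 0$
$l{\left(z \right)} = -4 + z$ ($l{\left(z \right)} = z - 4 = -4 + z$)
$Q{\left(f \right)} = -67 + f$ ($Q{\left(f \right)} = \left(f - 15\right) + 4 \left(-4 - 9\right) = \left(-15 + f\right) + 4 \left(-13\right) = \left(-15 + f\right) - 52 = -67 + f$)
$\left(Q{\left(N{\left(-3 \right)} \right)} + 140\right) 64 = \left(\left(-67 + 0\right) + 140\right) 64 = \left(-67 + 140\right) 64 = 73 \cdot 64 = 4672$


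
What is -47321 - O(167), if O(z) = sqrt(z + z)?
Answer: -47321 - sqrt(334) ≈ -47339.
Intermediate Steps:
O(z) = sqrt(2)*sqrt(z) (O(z) = sqrt(2*z) = sqrt(2)*sqrt(z))
-47321 - O(167) = -47321 - sqrt(2)*sqrt(167) = -47321 - sqrt(334)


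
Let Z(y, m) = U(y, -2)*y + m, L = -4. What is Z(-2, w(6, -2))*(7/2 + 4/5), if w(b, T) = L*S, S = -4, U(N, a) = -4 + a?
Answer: 602/5 ≈ 120.40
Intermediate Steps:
w(b, T) = 16 (w(b, T) = -4*(-4) = 16)
Z(y, m) = m - 6*y (Z(y, m) = (-4 - 2)*y + m = -6*y + m = m - 6*y)
Z(-2, w(6, -2))*(7/2 + 4/5) = (16 - 6*(-2))*(7/2 + 4/5) = (16 + 12)*(7*(½) + 4*(⅕)) = 28*(7/2 + ⅘) = 28*(43/10) = 602/5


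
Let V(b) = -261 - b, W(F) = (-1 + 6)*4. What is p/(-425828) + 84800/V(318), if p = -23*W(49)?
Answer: -9027487015/61638603 ≈ -146.46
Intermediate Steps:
W(F) = 20 (W(F) = 5*4 = 20)
p = -460 (p = -23*20 = -460)
p/(-425828) + 84800/V(318) = -460/(-425828) + 84800/(-261 - 1*318) = -460*(-1/425828) + 84800/(-261 - 318) = 115/106457 + 84800/(-579) = 115/106457 + 84800*(-1/579) = 115/106457 - 84800/579 = -9027487015/61638603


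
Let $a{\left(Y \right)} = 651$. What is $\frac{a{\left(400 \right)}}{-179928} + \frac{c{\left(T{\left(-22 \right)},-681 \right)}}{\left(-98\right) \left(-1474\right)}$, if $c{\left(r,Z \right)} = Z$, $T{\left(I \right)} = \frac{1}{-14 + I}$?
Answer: $- \frac{368315}{44202312} \approx -0.0083325$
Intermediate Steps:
$\frac{a{\left(400 \right)}}{-179928} + \frac{c{\left(T{\left(-22 \right)},-681 \right)}}{\left(-98\right) \left(-1474\right)} = \frac{651}{-179928} - \frac{681}{\left(-98\right) \left(-1474\right)} = 651 \left(- \frac{1}{179928}\right) - \frac{681}{144452} = - \frac{31}{8568} - \frac{681}{144452} = - \frac{368315}{44202312}$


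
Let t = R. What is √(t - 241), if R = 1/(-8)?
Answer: I*√3858/4 ≈ 15.528*I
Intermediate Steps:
R = -⅛ ≈ -0.12500
t = -⅛ ≈ -0.12500
√(t - 241) = √(-⅛ - 241) = √(-1929/8) = I*√3858/4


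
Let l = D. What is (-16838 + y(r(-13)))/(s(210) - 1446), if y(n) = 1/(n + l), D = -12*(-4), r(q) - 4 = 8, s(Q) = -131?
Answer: 1010279/94620 ≈ 10.677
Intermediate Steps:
r(q) = 12 (r(q) = 4 + 8 = 12)
D = 48
l = 48
y(n) = 1/(48 + n) (y(n) = 1/(n + 48) = 1/(48 + n))
(-16838 + y(r(-13)))/(s(210) - 1446) = (-16838 + 1/(48 + 12))/(-131 - 1446) = (-16838 + 1/60)/(-1577) = (-16838 + 1/60)*(-1/1577) = -1010279/60*(-1/1577) = 1010279/94620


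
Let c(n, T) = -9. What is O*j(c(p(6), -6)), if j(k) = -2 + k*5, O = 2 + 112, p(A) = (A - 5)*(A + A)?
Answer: -5358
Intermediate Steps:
p(A) = 2*A*(-5 + A) (p(A) = (-5 + A)*(2*A) = 2*A*(-5 + A))
O = 114
j(k) = -2 + 5*k
O*j(c(p(6), -6)) = 114*(-2 + 5*(-9)) = 114*(-2 - 45) = 114*(-47) = -5358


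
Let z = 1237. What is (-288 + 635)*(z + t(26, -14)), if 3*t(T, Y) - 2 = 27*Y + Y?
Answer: 384129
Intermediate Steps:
t(T, Y) = ⅔ + 28*Y/3 (t(T, Y) = ⅔ + (27*Y + Y)/3 = ⅔ + (28*Y)/3 = ⅔ + 28*Y/3)
(-288 + 635)*(z + t(26, -14)) = (-288 + 635)*(1237 + (⅔ + (28/3)*(-14))) = 347*(1237 + (⅔ - 392/3)) = 347*(1237 - 130) = 347*1107 = 384129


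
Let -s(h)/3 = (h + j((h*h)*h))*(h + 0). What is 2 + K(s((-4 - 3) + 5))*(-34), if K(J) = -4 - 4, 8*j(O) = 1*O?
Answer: 274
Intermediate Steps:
j(O) = O/8 (j(O) = (1*O)/8 = O/8)
s(h) = -3*h*(h + h**3/8) (s(h) = -3*(h + ((h*h)*h)/8)*(h + 0) = -3*(h + (h**2*h)/8)*h = -3*(h + h**3/8)*h = -3*h*(h + h**3/8))
K(J) = -8
2 + K(s((-4 - 3) + 5))*(-34) = 2 - 8*(-34) = 2 + 272 = 274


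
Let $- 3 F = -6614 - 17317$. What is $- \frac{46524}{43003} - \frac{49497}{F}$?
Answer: $- \frac{833213813}{114344977} \approx -7.2868$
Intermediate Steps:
$F = 7977$ ($F = - \frac{-6614 - 17317}{3} = \left(- \frac{1}{3}\right) \left(-23931\right) = 7977$)
$- \frac{46524}{43003} - \frac{49497}{F} = - \frac{46524}{43003} - \frac{49497}{7977} = \left(-46524\right) \frac{1}{43003} - \frac{16499}{2659} = - \frac{46524}{43003} - \frac{16499}{2659} = - \frac{833213813}{114344977}$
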